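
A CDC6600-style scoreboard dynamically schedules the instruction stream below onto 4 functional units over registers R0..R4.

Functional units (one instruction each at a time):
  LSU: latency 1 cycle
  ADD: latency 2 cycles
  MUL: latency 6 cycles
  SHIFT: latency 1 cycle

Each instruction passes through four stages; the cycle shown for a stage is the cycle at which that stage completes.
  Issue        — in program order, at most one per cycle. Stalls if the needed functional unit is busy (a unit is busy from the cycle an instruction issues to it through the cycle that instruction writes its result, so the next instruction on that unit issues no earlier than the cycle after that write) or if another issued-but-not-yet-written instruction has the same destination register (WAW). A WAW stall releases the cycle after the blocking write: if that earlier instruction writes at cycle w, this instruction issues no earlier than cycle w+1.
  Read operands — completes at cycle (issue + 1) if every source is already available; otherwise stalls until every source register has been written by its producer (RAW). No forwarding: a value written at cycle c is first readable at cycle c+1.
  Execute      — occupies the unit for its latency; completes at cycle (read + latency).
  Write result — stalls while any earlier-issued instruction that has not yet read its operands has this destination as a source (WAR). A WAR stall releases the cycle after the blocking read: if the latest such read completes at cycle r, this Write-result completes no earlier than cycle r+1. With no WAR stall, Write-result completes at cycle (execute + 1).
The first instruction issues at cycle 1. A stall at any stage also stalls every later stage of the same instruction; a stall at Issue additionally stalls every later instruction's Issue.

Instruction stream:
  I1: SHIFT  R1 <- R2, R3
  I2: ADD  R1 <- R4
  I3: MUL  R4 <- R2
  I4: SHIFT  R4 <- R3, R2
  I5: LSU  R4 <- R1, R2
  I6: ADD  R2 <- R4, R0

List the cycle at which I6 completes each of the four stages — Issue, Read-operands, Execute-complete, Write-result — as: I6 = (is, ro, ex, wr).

I6 = (20, 23, 25, 26)

  I1 | 1 | 2 | 3 | 4
  I2 | 5 | 6 | 8 | 9   WAW R1: wait I1 write@4
  I3 | 6 | 7 | 13 | 14
  I4 | 15 | 16 | 17 | 18   WAW R4: wait I3 write@14
  I5 | 19 | 20 | 21 | 22   WAW R4: wait I4 write@18
  I6 | 20 | 23 | 25 | 26   RAW R4: wait I5 write@22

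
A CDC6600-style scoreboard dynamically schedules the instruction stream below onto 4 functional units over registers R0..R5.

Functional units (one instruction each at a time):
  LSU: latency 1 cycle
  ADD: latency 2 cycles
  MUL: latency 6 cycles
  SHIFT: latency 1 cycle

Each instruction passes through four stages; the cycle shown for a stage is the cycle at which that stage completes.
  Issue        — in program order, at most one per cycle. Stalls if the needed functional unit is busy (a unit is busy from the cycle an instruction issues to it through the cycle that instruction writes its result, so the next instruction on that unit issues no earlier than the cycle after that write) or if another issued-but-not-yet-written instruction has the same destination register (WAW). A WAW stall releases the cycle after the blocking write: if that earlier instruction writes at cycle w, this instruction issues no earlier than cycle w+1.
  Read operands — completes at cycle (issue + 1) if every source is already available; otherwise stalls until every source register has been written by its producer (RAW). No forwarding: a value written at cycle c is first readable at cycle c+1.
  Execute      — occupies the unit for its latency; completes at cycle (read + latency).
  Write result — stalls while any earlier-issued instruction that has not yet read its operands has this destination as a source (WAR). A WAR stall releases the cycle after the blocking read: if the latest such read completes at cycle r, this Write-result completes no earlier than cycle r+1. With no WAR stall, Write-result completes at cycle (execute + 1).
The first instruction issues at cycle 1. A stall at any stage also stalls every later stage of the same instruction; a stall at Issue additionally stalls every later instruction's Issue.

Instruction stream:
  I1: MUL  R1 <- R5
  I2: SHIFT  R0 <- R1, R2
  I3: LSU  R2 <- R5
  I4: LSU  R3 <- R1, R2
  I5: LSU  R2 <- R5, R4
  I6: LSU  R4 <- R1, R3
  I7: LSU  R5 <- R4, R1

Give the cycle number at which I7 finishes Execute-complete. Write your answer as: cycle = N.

1) issue 1, read 2, done 8, write 9
2) issue 2, read 10, done 11, write 12  <RAW R1: wait I1 write@9>
3) issue 3, read 4, done 5, write 11  <WAR R2: wait I2 read@10>
4) issue 12, read 13, done 14, write 15  <struct: LSU busy until I3 writes@11>
5) issue 16, read 17, done 18, write 19  <struct: LSU busy until I4 writes@15>
6) issue 20, read 21, done 22, write 23  <struct: LSU busy until I5 writes@19>
7) issue 24, read 25, done 26, write 27  <struct: LSU busy until I6 writes@23>

cycle = 26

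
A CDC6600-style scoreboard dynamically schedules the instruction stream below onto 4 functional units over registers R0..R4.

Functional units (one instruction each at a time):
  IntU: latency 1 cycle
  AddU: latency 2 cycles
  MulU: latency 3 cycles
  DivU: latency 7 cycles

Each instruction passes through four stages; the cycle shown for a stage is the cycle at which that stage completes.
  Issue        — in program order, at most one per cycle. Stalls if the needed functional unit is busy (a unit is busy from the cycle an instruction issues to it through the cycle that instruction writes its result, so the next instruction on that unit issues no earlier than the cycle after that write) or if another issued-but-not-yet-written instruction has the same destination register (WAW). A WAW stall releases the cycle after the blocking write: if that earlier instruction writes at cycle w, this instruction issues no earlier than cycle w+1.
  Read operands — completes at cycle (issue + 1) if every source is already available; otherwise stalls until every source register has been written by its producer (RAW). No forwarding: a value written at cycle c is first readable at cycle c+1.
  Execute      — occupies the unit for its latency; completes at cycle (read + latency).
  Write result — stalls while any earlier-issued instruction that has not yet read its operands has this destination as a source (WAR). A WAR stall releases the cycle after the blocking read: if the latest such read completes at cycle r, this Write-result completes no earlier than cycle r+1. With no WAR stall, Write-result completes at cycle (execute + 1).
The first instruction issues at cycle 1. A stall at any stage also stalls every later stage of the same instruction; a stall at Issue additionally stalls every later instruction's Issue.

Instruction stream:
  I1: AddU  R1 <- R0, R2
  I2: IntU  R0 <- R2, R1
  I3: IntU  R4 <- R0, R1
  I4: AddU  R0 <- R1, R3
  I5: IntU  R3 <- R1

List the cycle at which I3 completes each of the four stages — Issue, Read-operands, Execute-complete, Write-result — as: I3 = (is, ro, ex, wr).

cycle 1: issue I1 (AddU)
cycle 2: I1 read-ops; issue I2 (IntU)
cycle 4: I1 finished on AddU
cycle 5: I1→R1
cycle 6: I2 read-ops
cycle 7: I2 finished on IntU
cycle 8: I2→R0
cycle 9: issue I3 (IntU)
cycle 10: I3 read-ops; issue I4 (AddU)
cycle 11: I3 finished on IntU; I4 read-ops
cycle 12: I3→R4
cycle 13: I4 finished on AddU; issue I5 (IntU)
cycle 14: I4→R0; I5 read-ops
cycle 15: I5 finished on IntU
cycle 16: I5→R3

I3 = (9, 10, 11, 12)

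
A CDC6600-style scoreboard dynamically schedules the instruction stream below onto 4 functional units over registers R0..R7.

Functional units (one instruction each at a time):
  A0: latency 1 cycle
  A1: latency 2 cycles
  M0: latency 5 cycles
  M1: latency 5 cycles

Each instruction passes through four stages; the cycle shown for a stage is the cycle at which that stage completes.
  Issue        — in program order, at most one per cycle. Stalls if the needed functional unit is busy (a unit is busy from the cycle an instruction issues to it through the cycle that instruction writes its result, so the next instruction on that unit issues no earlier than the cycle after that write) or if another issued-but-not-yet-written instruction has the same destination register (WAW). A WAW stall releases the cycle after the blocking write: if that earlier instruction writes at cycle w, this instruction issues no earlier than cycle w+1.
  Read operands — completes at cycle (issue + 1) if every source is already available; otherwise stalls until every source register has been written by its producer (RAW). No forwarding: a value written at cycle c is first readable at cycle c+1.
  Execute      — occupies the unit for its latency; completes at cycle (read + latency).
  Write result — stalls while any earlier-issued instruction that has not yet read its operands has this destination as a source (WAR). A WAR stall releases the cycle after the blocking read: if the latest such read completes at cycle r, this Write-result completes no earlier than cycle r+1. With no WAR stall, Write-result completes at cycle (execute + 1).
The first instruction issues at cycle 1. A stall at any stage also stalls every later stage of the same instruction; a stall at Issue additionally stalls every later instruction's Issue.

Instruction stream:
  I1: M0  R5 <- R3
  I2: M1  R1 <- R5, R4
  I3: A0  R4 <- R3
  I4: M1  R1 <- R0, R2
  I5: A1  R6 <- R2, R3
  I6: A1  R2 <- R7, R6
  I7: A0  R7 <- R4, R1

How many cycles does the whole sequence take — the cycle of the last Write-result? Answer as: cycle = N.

I1 -> (1, 2, 7, 8)
I2 -> (2, 9, 14, 15)  // RAW R5: wait I1 write@8
I3 -> (3, 4, 5, 10)  // WAR R4: wait I2 read@9
I4 -> (16, 17, 22, 23)  // struct: M1 busy until I2 writes@15
I5 -> (17, 18, 20, 21)
I6 -> (22, 23, 25, 26)  // struct: A1 busy until I5 writes@21
I7 -> (23, 24, 25, 26)

cycle = 26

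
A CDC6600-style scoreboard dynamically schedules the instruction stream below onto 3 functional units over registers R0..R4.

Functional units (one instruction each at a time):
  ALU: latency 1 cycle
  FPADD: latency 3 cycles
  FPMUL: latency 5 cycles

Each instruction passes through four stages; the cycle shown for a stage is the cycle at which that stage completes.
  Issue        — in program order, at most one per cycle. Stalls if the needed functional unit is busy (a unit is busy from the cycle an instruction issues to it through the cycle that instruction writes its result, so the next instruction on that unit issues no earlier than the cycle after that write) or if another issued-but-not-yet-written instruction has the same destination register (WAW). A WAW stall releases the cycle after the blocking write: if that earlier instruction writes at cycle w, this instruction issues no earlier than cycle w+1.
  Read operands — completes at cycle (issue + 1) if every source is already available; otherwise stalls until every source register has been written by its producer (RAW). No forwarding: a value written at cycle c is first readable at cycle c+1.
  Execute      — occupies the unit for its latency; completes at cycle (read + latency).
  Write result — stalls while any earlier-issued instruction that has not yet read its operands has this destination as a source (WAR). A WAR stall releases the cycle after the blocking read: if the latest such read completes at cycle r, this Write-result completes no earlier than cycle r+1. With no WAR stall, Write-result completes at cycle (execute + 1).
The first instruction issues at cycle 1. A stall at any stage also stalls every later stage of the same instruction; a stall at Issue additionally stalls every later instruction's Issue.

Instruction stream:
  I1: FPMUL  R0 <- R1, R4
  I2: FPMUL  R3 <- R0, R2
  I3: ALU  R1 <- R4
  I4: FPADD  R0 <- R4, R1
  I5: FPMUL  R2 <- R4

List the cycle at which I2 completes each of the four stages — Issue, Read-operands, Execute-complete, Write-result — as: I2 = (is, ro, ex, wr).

I2 = (9, 10, 15, 16)

I1 -> (1, 2, 7, 8)
I2 -> (9, 10, 15, 16)  // struct: FPMUL busy until I1 writes@8
I3 -> (10, 11, 12, 13)
I4 -> (11, 14, 17, 18)  // RAW R1: wait I3 write@13
I5 -> (17, 18, 23, 24)  // struct: FPMUL busy until I2 writes@16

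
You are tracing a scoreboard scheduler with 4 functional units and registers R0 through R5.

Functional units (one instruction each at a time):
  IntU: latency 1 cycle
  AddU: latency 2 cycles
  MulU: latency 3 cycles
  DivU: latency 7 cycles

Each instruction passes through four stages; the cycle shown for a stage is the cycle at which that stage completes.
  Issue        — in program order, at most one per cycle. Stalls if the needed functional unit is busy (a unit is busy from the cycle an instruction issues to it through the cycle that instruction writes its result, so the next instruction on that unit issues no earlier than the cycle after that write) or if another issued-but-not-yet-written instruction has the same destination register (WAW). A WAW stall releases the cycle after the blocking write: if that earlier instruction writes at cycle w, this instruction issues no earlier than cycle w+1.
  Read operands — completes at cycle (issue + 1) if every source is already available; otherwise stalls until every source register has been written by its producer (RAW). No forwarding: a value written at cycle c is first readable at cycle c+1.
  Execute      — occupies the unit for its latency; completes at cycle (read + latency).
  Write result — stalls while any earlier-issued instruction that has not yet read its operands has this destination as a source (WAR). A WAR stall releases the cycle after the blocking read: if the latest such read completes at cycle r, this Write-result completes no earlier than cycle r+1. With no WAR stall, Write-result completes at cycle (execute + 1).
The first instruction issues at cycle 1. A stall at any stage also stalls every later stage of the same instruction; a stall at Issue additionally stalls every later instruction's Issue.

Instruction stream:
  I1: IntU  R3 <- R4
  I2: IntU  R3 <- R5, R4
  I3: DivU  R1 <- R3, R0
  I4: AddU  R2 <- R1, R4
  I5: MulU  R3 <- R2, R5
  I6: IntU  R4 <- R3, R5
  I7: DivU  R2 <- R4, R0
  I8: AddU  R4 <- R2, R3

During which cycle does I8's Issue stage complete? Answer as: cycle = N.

cycle = 30

  I1 | 1 | 2 | 3 | 4
  I2 | 5 | 6 | 7 | 8   struct: IntU busy until I1 writes@4
  I3 | 6 | 9 | 16 | 17   RAW R3: wait I2 write@8
  I4 | 7 | 18 | 20 | 21   RAW R1: wait I3 write@17
  I5 | 9 | 22 | 25 | 26   WAW R3: wait I2 write@8 · RAW R2: wait I4 write@21
  I6 | 10 | 27 | 28 | 29   RAW R3: wait I5 write@26
  I7 | 22 | 30 | 37 | 38   WAW R2: wait I4 write@21 · RAW R4: wait I6 write@29
  I8 | 30 | 39 | 41 | 42   WAW R4: wait I6 write@29 · RAW R2: wait I7 write@38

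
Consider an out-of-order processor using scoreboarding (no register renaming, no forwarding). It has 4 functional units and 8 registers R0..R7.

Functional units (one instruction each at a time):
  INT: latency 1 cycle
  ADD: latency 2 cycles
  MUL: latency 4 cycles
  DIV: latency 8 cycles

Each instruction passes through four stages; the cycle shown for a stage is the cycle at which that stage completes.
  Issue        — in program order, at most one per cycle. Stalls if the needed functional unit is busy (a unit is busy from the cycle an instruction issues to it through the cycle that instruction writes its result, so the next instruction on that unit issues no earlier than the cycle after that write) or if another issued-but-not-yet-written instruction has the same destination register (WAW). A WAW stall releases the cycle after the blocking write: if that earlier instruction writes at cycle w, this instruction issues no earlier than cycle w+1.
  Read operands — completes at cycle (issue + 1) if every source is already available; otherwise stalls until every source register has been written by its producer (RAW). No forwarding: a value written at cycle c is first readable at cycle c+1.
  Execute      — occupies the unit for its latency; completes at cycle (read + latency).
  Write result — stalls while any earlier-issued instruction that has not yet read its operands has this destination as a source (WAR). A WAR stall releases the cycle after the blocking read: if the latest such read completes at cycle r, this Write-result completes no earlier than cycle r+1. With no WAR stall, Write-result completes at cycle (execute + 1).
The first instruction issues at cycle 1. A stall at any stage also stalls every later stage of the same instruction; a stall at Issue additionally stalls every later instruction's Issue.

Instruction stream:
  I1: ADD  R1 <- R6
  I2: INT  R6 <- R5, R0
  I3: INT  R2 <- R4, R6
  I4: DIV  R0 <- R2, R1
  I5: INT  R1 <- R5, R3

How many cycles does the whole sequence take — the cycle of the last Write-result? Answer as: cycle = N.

t=1  I1 issues→ADD
t=2  I1 reads, I2 issues→INT
t=3  I2 reads
t=4  I1 exec-done, I2 exec-done
t=5  I1 writes R1, I2 writes R6
t=6  I3 issues→INT
t=7  I3 reads, I4 issues→DIV
t=8  I3 exec-done
t=9  I3 writes R2
t=10  I4 reads, I5 issues→INT
t=11  I5 reads
t=12  I5 exec-done
t=13  I5 writes R1
t=18  I4 exec-done
t=19  I4 writes R0

cycle = 19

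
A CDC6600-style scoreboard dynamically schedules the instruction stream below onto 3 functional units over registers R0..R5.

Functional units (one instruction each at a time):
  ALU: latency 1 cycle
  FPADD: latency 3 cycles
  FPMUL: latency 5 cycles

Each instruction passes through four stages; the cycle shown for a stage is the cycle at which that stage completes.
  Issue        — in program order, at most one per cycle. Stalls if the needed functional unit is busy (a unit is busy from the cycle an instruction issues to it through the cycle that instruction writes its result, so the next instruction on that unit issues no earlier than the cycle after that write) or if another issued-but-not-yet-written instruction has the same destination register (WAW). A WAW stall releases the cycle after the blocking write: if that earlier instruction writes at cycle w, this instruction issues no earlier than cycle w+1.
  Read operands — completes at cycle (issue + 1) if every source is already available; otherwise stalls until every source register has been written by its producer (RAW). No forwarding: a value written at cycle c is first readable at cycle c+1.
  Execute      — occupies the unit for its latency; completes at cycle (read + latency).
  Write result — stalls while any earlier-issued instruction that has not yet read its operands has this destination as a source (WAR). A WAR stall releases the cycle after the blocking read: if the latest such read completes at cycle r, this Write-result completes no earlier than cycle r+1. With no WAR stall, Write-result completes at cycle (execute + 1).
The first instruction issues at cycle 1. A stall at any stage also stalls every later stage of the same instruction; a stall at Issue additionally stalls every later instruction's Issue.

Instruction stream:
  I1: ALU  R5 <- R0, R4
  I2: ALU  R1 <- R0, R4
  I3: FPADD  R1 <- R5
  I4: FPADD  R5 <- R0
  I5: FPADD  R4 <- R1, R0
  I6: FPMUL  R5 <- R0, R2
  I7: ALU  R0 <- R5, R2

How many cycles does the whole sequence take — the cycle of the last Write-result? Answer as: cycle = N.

  I1 | 1 | 2 | 3 | 4
  I2 | 5 | 6 | 7 | 8   struct: ALU busy until I1 writes@4
  I3 | 9 | 10 | 13 | 14   WAW R1: wait I2 write@8
  I4 | 15 | 16 | 19 | 20   struct: FPADD busy until I3 writes@14
  I5 | 21 | 22 | 25 | 26   struct: FPADD busy until I4 writes@20
  I6 | 22 | 23 | 28 | 29
  I7 | 23 | 30 | 31 | 32   RAW R5: wait I6 write@29

cycle = 32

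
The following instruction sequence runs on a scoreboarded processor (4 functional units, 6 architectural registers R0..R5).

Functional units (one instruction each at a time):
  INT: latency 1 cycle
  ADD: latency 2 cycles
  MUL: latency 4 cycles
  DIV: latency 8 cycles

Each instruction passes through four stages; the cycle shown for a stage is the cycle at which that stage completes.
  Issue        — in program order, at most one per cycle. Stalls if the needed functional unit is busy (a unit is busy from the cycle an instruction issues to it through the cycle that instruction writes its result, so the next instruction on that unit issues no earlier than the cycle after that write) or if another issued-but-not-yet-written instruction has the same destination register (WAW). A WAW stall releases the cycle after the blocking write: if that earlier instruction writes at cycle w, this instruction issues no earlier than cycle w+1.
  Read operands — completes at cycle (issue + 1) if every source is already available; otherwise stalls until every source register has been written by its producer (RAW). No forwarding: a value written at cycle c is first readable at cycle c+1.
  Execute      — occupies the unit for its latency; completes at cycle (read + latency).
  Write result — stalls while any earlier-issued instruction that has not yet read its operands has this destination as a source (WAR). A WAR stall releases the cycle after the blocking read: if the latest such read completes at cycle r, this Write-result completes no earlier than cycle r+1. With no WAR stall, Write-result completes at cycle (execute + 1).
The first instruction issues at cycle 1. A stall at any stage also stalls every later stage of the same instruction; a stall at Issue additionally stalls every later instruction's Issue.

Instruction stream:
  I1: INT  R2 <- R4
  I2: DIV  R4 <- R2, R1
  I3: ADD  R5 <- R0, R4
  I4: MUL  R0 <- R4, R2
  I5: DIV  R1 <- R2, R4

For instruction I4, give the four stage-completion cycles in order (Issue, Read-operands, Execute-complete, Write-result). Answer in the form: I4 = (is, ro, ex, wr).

I4 = (4, 15, 19, 20)

c1: I1→INT
c2: I1 RO · I2→DIV
c3: I1 EX · I3→ADD
c4: I1 WR R2 · I4→MUL
c5: I2 RO
c13: I2 EX
c14: I2 WR R4
c15: I3 RO · I4 RO · I5→DIV
c16: I5 RO
c17: I3 EX
c18: I3 WR R5
c19: I4 EX
c20: I4 WR R0
c24: I5 EX
c25: I5 WR R1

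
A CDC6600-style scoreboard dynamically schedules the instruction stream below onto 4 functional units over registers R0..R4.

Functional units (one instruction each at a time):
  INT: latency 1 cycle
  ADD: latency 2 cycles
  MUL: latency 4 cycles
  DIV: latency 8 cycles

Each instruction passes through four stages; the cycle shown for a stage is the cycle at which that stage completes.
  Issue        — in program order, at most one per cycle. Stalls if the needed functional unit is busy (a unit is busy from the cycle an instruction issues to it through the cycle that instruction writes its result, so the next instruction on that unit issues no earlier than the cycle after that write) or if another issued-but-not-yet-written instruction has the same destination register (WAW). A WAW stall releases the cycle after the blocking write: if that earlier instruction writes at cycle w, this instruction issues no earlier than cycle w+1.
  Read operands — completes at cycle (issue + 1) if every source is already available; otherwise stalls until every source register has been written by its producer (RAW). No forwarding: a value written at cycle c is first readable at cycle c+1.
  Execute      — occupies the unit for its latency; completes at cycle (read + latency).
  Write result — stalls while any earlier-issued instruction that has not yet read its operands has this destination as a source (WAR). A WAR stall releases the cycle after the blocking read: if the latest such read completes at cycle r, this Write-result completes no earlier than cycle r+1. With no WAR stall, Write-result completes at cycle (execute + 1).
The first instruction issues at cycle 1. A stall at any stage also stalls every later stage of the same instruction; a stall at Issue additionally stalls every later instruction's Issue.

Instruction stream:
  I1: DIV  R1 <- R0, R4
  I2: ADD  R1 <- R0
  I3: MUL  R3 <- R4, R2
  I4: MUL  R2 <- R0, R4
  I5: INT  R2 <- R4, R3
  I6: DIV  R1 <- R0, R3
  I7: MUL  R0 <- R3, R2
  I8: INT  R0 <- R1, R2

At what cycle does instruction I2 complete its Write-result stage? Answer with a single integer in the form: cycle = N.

cycle = 16

cycle 1: I1 dispatched to DIV
cycle 2: I1 operands ready
cycle 10: I1 complete
cycle 11: R1←I1
cycle 12: I2 dispatched to ADD
cycle 13: I2 operands ready | I3 dispatched to MUL
cycle 14: I3 operands ready
cycle 15: I2 complete
cycle 16: R1←I2
cycle 18: I3 complete
cycle 19: R3←I3
cycle 20: I4 dispatched to MUL
cycle 21: I4 operands ready
cycle 25: I4 complete
cycle 26: R2←I4
cycle 27: I5 dispatched to INT
cycle 28: I5 operands ready | I6 dispatched to DIV
cycle 29: I5 complete | I6 operands ready | I7 dispatched to MUL
cycle 30: R2←I5
cycle 31: I7 operands ready
cycle 35: I7 complete
cycle 36: R0←I7
cycle 37: I6 complete | I8 dispatched to INT
cycle 38: R1←I6
cycle 39: I8 operands ready
cycle 40: I8 complete
cycle 41: R0←I8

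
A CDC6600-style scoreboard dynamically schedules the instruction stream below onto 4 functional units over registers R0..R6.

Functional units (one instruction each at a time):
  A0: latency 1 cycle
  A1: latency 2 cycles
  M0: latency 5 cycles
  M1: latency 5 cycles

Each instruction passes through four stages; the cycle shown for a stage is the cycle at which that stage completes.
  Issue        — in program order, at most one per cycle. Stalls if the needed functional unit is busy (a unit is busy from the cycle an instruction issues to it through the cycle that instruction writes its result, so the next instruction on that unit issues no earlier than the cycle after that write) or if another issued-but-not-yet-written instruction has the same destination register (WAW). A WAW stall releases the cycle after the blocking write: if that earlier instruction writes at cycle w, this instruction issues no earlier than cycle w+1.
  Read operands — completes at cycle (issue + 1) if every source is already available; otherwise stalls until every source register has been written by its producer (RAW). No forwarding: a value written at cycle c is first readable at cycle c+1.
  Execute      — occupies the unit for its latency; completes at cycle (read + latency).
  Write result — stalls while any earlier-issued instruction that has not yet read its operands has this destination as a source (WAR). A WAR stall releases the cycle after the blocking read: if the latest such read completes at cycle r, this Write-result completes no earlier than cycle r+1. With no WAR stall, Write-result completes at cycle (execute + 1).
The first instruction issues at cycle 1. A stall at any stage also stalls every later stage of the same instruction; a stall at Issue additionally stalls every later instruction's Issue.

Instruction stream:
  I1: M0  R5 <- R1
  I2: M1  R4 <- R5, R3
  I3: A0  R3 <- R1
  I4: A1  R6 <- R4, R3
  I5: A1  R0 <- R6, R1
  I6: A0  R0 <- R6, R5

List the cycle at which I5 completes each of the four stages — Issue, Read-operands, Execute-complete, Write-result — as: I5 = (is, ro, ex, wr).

I5 = (20, 21, 23, 24)

1) issue 1, read 2, done 7, write 8
2) issue 2, read 9, done 14, write 15  <RAW R5: wait I1 write@8>
3) issue 3, read 4, done 5, write 10  <WAR R3: wait I2 read@9>
4) issue 4, read 16, done 18, write 19  <RAW R4: wait I2 write@15>
5) issue 20, read 21, done 23, write 24  <struct: A1 busy until I4 writes@19>
6) issue 25, read 26, done 27, write 28  <WAW R0: wait I5 write@24>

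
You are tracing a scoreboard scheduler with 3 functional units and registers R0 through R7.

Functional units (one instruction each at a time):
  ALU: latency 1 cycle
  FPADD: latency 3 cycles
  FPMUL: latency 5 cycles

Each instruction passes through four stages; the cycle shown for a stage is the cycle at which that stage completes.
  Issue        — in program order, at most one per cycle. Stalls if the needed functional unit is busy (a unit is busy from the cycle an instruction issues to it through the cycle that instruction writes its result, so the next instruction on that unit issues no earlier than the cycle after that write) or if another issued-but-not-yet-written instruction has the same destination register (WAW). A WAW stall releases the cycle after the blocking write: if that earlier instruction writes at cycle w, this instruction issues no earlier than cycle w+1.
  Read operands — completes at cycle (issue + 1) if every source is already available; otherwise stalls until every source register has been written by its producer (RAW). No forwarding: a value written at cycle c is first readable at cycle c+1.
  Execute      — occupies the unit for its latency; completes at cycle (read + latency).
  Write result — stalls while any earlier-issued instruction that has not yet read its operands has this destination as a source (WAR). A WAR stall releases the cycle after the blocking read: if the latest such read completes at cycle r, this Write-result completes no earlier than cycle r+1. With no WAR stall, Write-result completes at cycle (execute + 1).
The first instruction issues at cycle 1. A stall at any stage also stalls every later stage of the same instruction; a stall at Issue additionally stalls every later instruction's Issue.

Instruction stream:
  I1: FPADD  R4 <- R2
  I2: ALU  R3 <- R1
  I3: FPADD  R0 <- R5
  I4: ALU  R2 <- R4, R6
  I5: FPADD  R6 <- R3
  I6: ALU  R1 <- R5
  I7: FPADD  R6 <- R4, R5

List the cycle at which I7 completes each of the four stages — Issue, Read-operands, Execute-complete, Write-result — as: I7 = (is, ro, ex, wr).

I7 = (19, 20, 23, 24)

I1  is:1  ro:2  ex:5  wr:6
I2  is:2  ro:3  ex:4  wr:5
I3  is:7  ro:8  ex:11  wr:12  — struct: FPADD busy until I1 writes@6
I4  is:8  ro:9  ex:10  wr:11
I5  is:13  ro:14  ex:17  wr:18  — struct: FPADD busy until I3 writes@12
I6  is:14  ro:15  ex:16  wr:17
I7  is:19  ro:20  ex:23  wr:24  — struct: FPADD busy until I5 writes@18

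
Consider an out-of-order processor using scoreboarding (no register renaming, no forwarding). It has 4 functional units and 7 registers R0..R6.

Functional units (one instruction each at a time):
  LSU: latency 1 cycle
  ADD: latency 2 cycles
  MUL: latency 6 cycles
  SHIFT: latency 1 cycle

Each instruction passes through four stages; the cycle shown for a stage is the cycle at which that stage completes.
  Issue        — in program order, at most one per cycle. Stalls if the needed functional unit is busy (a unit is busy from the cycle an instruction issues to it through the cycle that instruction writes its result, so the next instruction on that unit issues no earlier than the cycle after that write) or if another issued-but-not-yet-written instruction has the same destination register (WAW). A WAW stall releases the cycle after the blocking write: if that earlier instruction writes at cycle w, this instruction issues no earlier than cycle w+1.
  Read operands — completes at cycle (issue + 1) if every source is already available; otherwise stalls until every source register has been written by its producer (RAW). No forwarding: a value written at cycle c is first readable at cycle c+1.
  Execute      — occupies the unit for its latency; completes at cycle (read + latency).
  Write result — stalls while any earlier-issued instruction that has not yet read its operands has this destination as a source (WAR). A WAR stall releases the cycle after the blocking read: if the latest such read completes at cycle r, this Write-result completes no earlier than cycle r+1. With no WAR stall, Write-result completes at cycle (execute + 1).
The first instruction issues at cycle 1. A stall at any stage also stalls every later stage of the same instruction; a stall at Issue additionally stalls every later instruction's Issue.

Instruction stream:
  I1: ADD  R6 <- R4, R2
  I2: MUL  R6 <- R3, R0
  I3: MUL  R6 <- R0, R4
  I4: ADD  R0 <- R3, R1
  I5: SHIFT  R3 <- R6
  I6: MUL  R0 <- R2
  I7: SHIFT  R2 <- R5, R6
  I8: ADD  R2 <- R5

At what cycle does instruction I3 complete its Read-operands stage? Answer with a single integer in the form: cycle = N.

cycle = 16

  I1 | 1 | 2 | 4 | 5
  I2 | 6 | 7 | 13 | 14   WAW R6: wait I1 write@5
  I3 | 15 | 16 | 22 | 23   struct: MUL busy until I2 writes@14
  I4 | 16 | 17 | 19 | 20
  I5 | 17 | 24 | 25 | 26   RAW R6: wait I3 write@23
  I6 | 24 | 25 | 31 | 32   struct: MUL busy until I3 writes@23
  I7 | 27 | 28 | 29 | 30   struct: SHIFT busy until I5 writes@26
  I8 | 31 | 32 | 34 | 35   WAW R2: wait I7 write@30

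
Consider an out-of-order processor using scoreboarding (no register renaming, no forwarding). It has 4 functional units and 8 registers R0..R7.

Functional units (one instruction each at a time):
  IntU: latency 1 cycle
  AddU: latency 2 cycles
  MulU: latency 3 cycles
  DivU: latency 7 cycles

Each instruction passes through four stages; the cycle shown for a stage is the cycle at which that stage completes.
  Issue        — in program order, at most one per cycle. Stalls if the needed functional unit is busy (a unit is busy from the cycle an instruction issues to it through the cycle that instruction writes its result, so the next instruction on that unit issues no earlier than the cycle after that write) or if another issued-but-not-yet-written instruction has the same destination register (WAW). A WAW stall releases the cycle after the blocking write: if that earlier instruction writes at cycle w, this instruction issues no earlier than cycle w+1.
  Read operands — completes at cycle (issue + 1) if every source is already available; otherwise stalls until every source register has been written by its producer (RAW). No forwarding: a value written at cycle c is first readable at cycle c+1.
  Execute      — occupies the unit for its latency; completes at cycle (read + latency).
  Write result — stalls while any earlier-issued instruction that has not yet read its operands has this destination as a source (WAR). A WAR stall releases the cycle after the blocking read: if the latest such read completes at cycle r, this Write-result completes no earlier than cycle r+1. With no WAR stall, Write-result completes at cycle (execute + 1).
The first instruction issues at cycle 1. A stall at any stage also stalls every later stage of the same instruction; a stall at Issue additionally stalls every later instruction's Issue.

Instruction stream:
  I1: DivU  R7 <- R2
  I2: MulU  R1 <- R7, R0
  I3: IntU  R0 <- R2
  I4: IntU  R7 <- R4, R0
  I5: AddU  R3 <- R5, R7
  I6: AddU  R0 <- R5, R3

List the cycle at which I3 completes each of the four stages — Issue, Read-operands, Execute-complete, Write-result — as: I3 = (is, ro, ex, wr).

I3 = (3, 4, 5, 12)

c1: I1→DivU
c2: I1 RO; I2→MulU
c3: I3→IntU
c4: I3 RO
c5: I3 EX
c9: I1 EX
c10: I1 WR R7
c11: I2 RO
c12: I3 WR R0
c13: I4→IntU
c14: I2 EX; I4 RO; I5→AddU
c15: I2 WR R1; I4 EX
c16: I4 WR R7
c17: I5 RO
c19: I5 EX
c20: I5 WR R3
c21: I6→AddU
c22: I6 RO
c24: I6 EX
c25: I6 WR R0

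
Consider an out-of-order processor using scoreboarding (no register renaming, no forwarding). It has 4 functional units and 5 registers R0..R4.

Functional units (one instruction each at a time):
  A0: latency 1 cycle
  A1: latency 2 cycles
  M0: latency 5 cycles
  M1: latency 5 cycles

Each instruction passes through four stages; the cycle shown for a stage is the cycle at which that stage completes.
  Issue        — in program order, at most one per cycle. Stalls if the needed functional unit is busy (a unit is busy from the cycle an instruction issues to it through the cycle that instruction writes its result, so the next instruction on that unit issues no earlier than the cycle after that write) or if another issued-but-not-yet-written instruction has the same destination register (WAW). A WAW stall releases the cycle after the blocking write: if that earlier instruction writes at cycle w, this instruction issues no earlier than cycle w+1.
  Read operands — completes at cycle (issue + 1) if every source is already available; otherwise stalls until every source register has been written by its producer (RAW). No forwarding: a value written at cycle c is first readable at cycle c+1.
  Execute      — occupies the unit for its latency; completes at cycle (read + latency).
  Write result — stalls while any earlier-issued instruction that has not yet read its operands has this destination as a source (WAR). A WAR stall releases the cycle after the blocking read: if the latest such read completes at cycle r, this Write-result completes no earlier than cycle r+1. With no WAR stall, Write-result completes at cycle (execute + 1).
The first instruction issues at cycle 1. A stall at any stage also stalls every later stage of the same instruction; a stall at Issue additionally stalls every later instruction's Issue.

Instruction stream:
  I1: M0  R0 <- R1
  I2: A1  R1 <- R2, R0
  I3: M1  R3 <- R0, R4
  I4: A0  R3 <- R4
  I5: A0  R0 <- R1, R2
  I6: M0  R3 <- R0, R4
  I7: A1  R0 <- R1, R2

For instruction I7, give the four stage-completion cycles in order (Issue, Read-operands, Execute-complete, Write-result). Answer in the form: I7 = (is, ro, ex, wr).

[1] I1 dispatched to M0
[2] I1 operands ready, I2 dispatched to A1
[3] I3 dispatched to M1
[7] I1 complete
[8] R0←I1
[9] I2 operands ready, I3 operands ready
[11] I2 complete
[12] R1←I2
[14] I3 complete
[15] R3←I3
[16] I4 dispatched to A0
[17] I4 operands ready
[18] I4 complete
[19] R3←I4
[20] I5 dispatched to A0
[21] I5 operands ready, I6 dispatched to M0
[22] I5 complete
[23] R0←I5
[24] I6 operands ready, I7 dispatched to A1
[25] I7 operands ready
[27] I7 complete
[28] R0←I7
[29] I6 complete
[30] R3←I6

I7 = (24, 25, 27, 28)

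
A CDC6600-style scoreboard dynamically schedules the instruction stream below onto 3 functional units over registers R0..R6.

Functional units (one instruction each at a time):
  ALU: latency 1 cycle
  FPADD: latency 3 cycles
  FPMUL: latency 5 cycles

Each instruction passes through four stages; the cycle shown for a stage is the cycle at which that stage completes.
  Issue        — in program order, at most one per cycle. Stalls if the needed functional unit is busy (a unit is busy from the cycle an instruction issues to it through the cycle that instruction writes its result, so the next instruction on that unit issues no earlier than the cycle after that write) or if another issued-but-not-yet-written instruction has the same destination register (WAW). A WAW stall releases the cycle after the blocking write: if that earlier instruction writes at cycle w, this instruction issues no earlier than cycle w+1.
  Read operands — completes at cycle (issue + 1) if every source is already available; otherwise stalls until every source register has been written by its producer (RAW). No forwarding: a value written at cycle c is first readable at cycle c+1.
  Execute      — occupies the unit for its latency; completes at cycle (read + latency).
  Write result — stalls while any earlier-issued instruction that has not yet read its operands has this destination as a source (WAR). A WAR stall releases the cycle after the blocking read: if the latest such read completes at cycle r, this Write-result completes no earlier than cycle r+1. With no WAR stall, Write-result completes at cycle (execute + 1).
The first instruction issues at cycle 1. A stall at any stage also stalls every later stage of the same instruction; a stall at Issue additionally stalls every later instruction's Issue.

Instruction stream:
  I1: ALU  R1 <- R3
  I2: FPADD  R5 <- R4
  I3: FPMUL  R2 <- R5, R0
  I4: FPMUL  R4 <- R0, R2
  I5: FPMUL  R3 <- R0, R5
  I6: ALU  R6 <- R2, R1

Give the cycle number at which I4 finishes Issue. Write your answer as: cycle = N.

cycle = 15

c1: issue I1 (ALU)
c2: I1 read-ops, issue I2 (FPADD)
c3: I1 finished on ALU, I2 read-ops, issue I3 (FPMUL)
c4: I1→R1
c6: I2 finished on FPADD
c7: I2→R5
c8: I3 read-ops
c13: I3 finished on FPMUL
c14: I3→R2
c15: issue I4 (FPMUL)
c16: I4 read-ops
c21: I4 finished on FPMUL
c22: I4→R4
c23: issue I5 (FPMUL)
c24: I5 read-ops, issue I6 (ALU)
c25: I6 read-ops
c26: I6 finished on ALU
c27: I6→R6
c29: I5 finished on FPMUL
c30: I5→R3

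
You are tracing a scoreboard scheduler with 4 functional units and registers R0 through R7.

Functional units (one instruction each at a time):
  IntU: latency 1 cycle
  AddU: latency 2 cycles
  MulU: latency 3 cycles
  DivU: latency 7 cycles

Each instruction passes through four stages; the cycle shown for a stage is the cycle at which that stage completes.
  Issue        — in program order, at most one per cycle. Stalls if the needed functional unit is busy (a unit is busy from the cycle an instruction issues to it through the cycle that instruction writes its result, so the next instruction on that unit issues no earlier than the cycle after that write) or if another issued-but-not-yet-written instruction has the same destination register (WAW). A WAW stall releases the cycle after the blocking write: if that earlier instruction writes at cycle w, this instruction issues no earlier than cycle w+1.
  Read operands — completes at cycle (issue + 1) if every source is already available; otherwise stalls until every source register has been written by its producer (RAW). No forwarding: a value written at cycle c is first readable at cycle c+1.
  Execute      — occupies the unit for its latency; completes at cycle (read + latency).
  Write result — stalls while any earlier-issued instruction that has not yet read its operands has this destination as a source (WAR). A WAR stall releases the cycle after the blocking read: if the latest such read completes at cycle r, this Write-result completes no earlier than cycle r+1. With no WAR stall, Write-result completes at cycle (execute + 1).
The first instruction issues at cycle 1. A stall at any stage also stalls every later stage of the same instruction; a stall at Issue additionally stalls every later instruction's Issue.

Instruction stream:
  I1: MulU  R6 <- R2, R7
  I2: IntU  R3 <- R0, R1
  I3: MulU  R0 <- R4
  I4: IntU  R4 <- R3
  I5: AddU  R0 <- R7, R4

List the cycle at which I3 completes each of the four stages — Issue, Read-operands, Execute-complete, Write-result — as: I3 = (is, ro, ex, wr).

[1] I1→MulU
[2] I1 RO | I2→IntU
[3] I2 RO
[4] I2 EX
[5] I1 EX | I2 WR R3
[6] I1 WR R6
[7] I3→MulU
[8] I3 RO | I4→IntU
[9] I4 RO
[10] I4 EX
[11] I3 EX | I4 WR R4
[12] I3 WR R0
[13] I5→AddU
[14] I5 RO
[16] I5 EX
[17] I5 WR R0

I3 = (7, 8, 11, 12)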